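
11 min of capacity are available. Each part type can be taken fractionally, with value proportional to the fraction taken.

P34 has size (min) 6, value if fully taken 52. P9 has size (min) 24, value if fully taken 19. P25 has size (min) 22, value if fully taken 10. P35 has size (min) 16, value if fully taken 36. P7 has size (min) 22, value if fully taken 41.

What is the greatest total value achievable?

63.25

Best value per unit of size first: P34 52/6≈8.67, P35 36/16≈2.25, P7 41/22≈1.86, P9 19/24≈0.792, P25 10/22≈0.455.
All 6 min of P34 fit (value 52) → 5 remain.
Only 5 min remain; take 5/16 of P35 for value 36×5/16 = 11.25.
Total value = 63.25.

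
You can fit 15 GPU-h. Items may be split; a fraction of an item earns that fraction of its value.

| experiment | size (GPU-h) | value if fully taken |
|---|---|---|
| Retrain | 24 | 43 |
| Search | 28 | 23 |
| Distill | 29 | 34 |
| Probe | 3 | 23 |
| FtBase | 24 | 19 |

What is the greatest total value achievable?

44.5

Best value per unit of size first: Probe 23/3≈7.67, Retrain 43/24≈1.79, Distill 34/29≈1.17, Search 23/28≈0.821, FtBase 19/24≈0.792.
Probe: take in full, 3 GPU-h for value 23 ; 12 left.
Fill the last 12 GPU-h with part of Retrain: 12/24 of it earns 21.5.
Total value = 44.5.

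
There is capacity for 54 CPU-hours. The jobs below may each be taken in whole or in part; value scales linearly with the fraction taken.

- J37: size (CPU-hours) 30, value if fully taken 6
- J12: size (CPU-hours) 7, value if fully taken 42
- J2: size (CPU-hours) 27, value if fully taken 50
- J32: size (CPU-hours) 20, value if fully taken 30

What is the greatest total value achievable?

122

Rank by value-to-size ratio: J12 42/7≈6, J2 50/27≈1.85, J32 30/20≈1.5, J37 6/30≈0.2.
J12: take in full, 7 CPU-hours for value 42 ; 47 left.
All 27 CPU-hours of J2 fit (value 50) ; 20 remain.
Take all of J32 (20 CPU-hours, value 30) ; 0 CPU-hours left.
Total value = 122.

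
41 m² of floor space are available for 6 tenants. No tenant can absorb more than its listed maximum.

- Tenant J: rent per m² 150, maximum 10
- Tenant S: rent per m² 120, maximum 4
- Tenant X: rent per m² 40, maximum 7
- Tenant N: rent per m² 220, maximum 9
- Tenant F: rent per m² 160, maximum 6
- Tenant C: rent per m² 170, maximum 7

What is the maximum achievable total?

Order the tenants by rent per m²: Tenant N 220 > Tenant C 170 > Tenant F 160 > Tenant J 150 > Tenant S 120 > Tenant X 40.
Give Tenant N 9 to hit its cap of 9 — 32 left.
Tenant C takes 7 to reach its cap of 7 — 25 left.
Give Tenant F 6 to hit its cap of 6 — 19 left.
Give Tenant J 10 to hit its cap of 10 — 9 left.
Give Tenant S 4 to hit its cap of 4 — 5 left.
Only 5 left; Tenant X takes them to reach 5.
Total = 150×10 + 120×4 + 40×5 + 220×9 + 160×6 + 170×7 = 6310.

6310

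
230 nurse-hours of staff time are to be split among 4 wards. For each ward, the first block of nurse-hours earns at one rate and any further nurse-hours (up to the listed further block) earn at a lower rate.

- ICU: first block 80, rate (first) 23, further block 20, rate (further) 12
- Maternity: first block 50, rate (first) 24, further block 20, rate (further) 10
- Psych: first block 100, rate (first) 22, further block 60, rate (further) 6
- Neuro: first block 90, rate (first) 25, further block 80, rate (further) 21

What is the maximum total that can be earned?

5510

Treat each block as its own option and order by rate: Neuro/tier1 25 > Maternity/tier1 24 > ICU/tier1 23 > Psych/tier1 22 > Neuro/tier2 21 > ICU/tier2 12 > Maternity/tier2 10 > Psych/tier2 6.
Neuro/tier1 (25): +90 ; 140 left.
Fill Maternity tier1 block (50 at 24) ; 90 left.
ICU/tier1 (23): +80 ; 10 left.
Psych tier1 at 22: only 10 left, fill 10.
Total = 25×90 + 24×50 + 23×80 + 22×10 = 5510.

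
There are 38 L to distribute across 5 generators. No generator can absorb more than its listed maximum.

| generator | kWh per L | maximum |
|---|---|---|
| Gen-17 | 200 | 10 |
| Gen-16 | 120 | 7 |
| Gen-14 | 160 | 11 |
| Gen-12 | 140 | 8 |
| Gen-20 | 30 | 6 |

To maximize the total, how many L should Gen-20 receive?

2

Highest kWh per L first: Gen-17 200 > Gen-14 160 > Gen-12 140 > Gen-16 120 > Gen-20 30.
Give Gen-17 10 to hit its cap of 10 — 28 left.
Gen-14: +11 to 11 (cap) — 17 left.
Gen-12 takes 8 to reach its cap of 8 — 9 left.
Gen-16 takes 7 to reach its cap of 7 — 2 left.
Only 2 left; Gen-20 takes them to reach 2.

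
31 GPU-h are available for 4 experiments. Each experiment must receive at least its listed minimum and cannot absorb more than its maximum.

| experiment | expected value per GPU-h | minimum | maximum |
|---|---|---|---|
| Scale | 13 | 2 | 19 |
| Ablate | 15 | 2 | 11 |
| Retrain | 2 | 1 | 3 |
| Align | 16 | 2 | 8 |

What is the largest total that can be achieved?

438

Meeting every minimum uses 2+2+1+2 = 7 GPU-h, leaving 24.
Order the experiments by expected value per GPU-h: Align 16 > Ablate 15 > Scale 13 > Retrain 2.
Align takes 6 more to reach its cap of 8 → 18 left.
Ablate takes 9 more to reach its cap of 11 → 9 left.
Scale has room for 17 more but only 9 remain, so it gets 11.
Total = 13×11 + 15×11 + 2×1 + 16×8 = 438.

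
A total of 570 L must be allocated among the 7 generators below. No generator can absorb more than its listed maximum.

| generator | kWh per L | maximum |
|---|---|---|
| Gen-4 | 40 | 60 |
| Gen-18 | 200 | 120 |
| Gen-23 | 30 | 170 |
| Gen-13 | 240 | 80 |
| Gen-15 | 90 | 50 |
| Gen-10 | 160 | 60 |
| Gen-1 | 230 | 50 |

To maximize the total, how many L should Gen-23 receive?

Order the generators by kWh per L: Gen-13 240 > Gen-1 230 > Gen-18 200 > Gen-10 160 > Gen-15 90 > Gen-4 40 > Gen-23 30.
Give Gen-13 80 to hit its cap of 80 → 490 left.
Gen-1: +50 to 50 (cap) → 440 left.
Gen-18: +120 to 120 (cap) → 320 left.
Gen-10 takes 60 to reach its cap of 60 → 260 left.
Give Gen-15 50 to hit its cap of 50 → 210 left.
Give Gen-4 60 to hit its cap of 60 → 150 left.
Gen-23 has room for 170 but only 150 remain, so it gets 150.

150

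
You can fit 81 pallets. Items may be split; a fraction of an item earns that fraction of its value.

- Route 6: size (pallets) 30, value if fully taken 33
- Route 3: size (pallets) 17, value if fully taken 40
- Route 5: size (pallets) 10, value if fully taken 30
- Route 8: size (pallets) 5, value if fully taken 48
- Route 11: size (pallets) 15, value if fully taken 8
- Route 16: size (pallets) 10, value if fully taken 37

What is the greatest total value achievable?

192.8

Rank by value-to-size ratio: Route 8 48/5≈9.6, Route 16 37/10≈3.7, Route 5 30/10≈3, Route 3 40/17≈2.35, Route 6 33/30≈1.1, Route 11 8/15≈0.533.
Take all of Route 8 (5 pallets, value 48) — 76 pallets left.
Route 16: take in full, 10 pallets for value 37 — 66 left.
All 10 pallets of Route 5 fit (value 30) — 56 remain.
All 17 pallets of Route 3 fit (value 40) — 39 remain.
All 30 pallets of Route 6 fit (value 33) — 9 remain.
Only 9 pallets remain; take 9/15 of Route 11 for value 8×9/15 = 4.8.
Total value = 192.8.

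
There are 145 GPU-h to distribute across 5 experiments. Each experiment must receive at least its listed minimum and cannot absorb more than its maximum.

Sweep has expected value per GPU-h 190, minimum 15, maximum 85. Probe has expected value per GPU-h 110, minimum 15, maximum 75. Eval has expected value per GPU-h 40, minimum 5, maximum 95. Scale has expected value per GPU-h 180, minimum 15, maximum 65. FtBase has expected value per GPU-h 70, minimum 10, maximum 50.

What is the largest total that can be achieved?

Meeting every minimum uses 15+15+5+15+10 = 60 GPU-h, leaving 85.
Order the experiments by expected value per GPU-h: Sweep 190 > Scale 180 > Probe 110 > FtBase 70 > Eval 40.
Sweep takes 70 more to reach its cap of 85 → 15 left.
Scale: +15 (room for 50) → 30. Pool exhausted.
Total = 190×85 + 110×15 + 40×5 + 180×30 + 70×10 = 24100.

24100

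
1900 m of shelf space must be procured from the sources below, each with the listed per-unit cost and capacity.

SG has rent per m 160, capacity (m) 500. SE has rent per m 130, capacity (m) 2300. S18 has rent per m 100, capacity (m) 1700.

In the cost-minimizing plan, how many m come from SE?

Cheapest first:
S18 (100): use full 1700 — 200 m to go.
SE at 130: take 200 of its 2300 — requirement met.
SG: unused.

200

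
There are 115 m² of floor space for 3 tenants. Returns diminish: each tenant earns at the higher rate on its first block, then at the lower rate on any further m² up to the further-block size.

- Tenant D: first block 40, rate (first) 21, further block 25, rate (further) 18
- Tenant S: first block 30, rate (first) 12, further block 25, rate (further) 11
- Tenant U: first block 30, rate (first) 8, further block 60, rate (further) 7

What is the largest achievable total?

Treat each block as its own option and order by rate: Tenant D/T1 21 > Tenant D/T2 18 > Tenant S/T1 12 > Tenant S/T2 11 > Tenant U/T1 8 > Tenant U/T2 7.
Fill Tenant D T1 block (40 at 21) — 75 left.
Tenant D/T2 (18): +25 — 50 left.
Tenant S T1 at 12: fill all 30 — 20 left.
Tenant S/T2: +20 of 25 at 11; pool empty.
Total = 21×40 + 18×25 + 12×30 + 11×20 = 1870.

1870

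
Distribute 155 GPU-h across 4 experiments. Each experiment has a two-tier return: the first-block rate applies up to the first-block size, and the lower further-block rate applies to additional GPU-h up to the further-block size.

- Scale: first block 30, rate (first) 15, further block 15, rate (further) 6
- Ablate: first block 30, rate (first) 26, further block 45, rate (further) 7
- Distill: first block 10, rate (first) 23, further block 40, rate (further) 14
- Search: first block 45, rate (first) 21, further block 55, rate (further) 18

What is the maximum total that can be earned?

Treat each block as its own option and order by rate: Ablate/first 26 > Distill/first 23 > Search/first 21 > Search/second 18 > Scale/first 15 > Distill/second 14 > Ablate/second 7 > Scale/second 6.
Ablate/first (26): +30 → 125 left.
Fill Distill first block (10 at 23) → 115 left.
Search first at 21: fill all 45 → 70 left.
Search second at 18: fill all 55 → 15 left.
15 remain; put them into Scale first at 15.
Total = 26×30 + 23×10 + 21×45 + 18×55 + 15×15 = 3170.

3170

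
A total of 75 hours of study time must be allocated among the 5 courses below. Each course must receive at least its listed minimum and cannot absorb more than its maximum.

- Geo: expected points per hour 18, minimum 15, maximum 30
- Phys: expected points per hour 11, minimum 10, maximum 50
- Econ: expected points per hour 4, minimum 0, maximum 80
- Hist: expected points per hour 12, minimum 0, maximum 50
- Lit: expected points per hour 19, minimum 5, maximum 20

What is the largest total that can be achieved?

Meeting every minimum uses 15+10+0+0+5 = 30 hours, leaving 45.
Highest expected points per hour first: Lit 19 > Geo 18 > Hist 12 > Phys 11 > Econ 4.
Lit: +15 to 20 (cap) — 30 left.
Geo: +15 to 30 (cap) — 15 left.
Hist has room for 50 more but only 15 remain, so it gets 15.
Total = 18×30 + 11×10 + 12×15 + 19×20 = 1210.

1210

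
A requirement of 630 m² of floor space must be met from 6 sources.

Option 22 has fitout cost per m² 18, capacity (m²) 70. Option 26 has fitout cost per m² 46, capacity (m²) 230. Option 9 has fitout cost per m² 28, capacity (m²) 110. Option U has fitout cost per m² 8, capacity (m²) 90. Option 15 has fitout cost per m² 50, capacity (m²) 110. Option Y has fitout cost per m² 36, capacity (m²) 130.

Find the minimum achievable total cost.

20320

Cheapest first:
Option U (8): use full 90 — 540 m² to go.
Take 70 from Option 22 at 18 — need 470 more.
Option 9 (28): use full 110 — 360 m² to go.
Option Y at 36: take all 130 m² — 230 still needed.
Option 26 (46): use full 230 — 0 m² to go.
Option 15: unused.
Cost = 90×8 + 70×18 + 110×28 + 130×36 + 230×46 = 20320.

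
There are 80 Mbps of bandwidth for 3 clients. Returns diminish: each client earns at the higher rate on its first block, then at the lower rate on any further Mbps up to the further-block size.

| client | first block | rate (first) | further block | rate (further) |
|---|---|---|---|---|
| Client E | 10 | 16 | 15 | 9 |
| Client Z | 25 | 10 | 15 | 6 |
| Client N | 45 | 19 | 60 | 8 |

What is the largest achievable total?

1265

Order all 6 blocks by rate: Client N/first 19 > Client E/first 16 > Client Z/first 10 > Client E/second 9 > Client N/second 8 > Client Z/second 6.
Client N first at 19: fill all 45 ; 35 left.
Client E first at 16: fill all 10 ; 25 left.
Client Z first at 10: fill all 25 ; 0 left.
Total = 19×45 + 16×10 + 10×25 = 1265.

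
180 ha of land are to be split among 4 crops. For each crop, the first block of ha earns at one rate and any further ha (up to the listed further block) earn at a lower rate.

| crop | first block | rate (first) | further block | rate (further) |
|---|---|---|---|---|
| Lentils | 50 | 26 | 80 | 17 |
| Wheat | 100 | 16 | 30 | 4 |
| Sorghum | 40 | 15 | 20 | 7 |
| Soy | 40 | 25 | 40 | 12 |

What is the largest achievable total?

3820

Rank every tier by rate: Lentils/T1 26 > Soy/T1 25 > Lentils/T2 17 > Wheat/T1 16 > Sorghum/T1 15 > Soy/T2 12 > Sorghum/T2 7 > Wheat/T2 4.
Lentils T1 at 26: fill all 50 ; 130 left.
Soy T1 at 25: fill all 40 ; 90 left.
Lentils T2 at 17: fill all 80 ; 10 left.
Wheat/T1: +10 of 100 at 16; pool empty.
Total = 26×50 + 25×40 + 17×80 + 16×10 = 3820.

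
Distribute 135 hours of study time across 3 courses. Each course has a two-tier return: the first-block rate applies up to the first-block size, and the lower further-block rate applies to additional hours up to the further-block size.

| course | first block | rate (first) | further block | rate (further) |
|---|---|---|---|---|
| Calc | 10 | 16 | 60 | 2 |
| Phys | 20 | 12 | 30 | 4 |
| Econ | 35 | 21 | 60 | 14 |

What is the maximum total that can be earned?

2015

Order all 6 blocks by rate: Econ/T1 21 > Calc/T1 16 > Econ/T2 14 > Phys/T1 12 > Phys/T2 4 > Calc/T2 2.
Econ/T1 (21): +35 ; 100 left.
Fill Calc T1 block (10 at 16) ; 90 left.
Fill Econ T2 block (60 at 14) ; 30 left.
Phys T1 at 12: fill all 20 ; 10 left.
Phys T2 at 4: only 10 left, fill 10.
Total = 21×35 + 16×10 + 14×60 + 12×20 + 4×10 = 2015.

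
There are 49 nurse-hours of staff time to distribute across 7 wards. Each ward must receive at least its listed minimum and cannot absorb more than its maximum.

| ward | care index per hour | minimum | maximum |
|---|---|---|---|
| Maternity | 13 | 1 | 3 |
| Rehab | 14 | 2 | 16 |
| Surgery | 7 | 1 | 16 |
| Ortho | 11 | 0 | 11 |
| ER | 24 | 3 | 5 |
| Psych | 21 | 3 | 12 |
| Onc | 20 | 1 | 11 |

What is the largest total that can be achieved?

Meeting every minimum uses 1+2+1+0+3+3+1 = 11 nurse-hours, leaving 38.
Rank by care index per hour: ER 24 > Psych 21 > Onc 20 > Rehab 14 > Maternity 13 > Ortho 11 > Surgery 7.
Give ER 2 more to hit its cap of 5 ; 36 left.
Psych: +9 to 12 (cap) ; 27 left.
Onc takes 10 more to reach its cap of 11 ; 17 left.
Rehab: +14 to 16 (cap) ; 3 left.
Maternity takes 2 more to reach its cap of 3 ; 1 left.
Ortho: +1 (room for 11) → 1. Pool exhausted.
Total = 13×3 + 14×16 + 7×1 + 11×1 + 24×5 + 21×12 + 20×11 = 873.

873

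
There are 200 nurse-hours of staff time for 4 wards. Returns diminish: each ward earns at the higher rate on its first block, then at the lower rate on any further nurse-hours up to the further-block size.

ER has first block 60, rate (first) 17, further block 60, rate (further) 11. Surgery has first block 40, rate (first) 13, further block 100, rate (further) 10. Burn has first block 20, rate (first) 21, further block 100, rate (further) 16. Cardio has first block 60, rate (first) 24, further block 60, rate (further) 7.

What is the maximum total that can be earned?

Rank every tier by rate: Cardio/tier1 24 > Burn/tier1 21 > ER/tier1 17 > Burn/tier2 16 > Surgery/tier1 13 > ER/tier2 11 > Surgery/tier2 10 > Cardio/tier2 7.
Fill Cardio tier1 block (60 at 24) → 140 left.
Burn/tier1 (21): +20 → 120 left.
Fill ER tier1 block (60 at 17) → 60 left.
Burn/tier2: +60 of 100 at 16; pool empty.
Total = 24×60 + 21×20 + 17×60 + 16×60 = 3840.

3840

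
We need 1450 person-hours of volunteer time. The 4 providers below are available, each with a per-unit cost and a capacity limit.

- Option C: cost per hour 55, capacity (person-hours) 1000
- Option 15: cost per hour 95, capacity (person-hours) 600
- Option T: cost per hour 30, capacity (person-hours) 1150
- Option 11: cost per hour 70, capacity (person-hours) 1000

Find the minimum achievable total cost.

51000

Use providers in increasing cost order.
Take 1150 from Option T at 30 → need 300 more.
Option C at 55: take 300 of its 1000 → requirement met.
Option 11, Option 15: unused.
Cost = 1150×30 + 300×55 = 51000.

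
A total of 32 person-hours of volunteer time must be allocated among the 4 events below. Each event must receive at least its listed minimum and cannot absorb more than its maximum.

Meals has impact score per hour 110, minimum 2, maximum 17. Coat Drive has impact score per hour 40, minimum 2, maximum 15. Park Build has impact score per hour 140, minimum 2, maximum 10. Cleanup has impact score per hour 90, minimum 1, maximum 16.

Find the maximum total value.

Meeting every minimum uses 2+2+2+1 = 7 person-hours, leaving 25.
Order the events by impact score per hour: Park Build 140 > Meals 110 > Cleanup 90 > Coat Drive 40.
Park Build: +8 to 10 (cap) ; 17 left.
Give Meals 15 more to hit its cap of 17 ; 2 left.
Cleanup: +2 (room for 15) → 3. Pool exhausted.
Total = 110×17 + 40×2 + 140×10 + 90×3 = 3620.

3620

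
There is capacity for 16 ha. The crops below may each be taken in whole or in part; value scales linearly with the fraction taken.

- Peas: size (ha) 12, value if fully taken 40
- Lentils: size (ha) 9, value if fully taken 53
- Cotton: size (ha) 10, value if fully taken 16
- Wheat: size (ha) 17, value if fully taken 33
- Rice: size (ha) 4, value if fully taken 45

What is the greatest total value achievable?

108

Sort by value density: Rice 45/4≈11.2, Lentils 53/9≈5.89, Peas 40/12≈3.33, Wheat 33/17≈1.94, Cotton 16/10≈1.6.
All 4 ha of Rice fit (value 45) → 12 remain.
Take all of Lentils (9 ha, value 53) → 3 ha left.
3 ha left: a 3/12 share of Peas gives 40×3/12 = 10.
Total value = 108.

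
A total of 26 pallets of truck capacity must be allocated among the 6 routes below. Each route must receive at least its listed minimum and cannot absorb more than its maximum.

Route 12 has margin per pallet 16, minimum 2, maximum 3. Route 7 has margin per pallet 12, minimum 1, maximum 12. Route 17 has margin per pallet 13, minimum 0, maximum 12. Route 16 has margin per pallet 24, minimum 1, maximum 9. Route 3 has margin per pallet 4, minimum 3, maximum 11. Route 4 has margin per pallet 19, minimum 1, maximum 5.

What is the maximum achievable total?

Meeting every minimum uses 2+1+0+1+3+1 = 8 pallets, leaving 18.
Highest margin per pallet first: Route 16 24 > Route 4 19 > Route 12 16 > Route 17 13 > Route 7 12 > Route 3 4.
Route 16 takes 8 more to reach its cap of 9 ; 10 left.
Route 4: +4 to 5 (cap) ; 6 left.
Route 12: +1 to 3 (cap) ; 5 left.
Route 17 has room for 12 more but only 5 remain, so it gets 5.
Total = 16×3 + 12×1 + 13×5 + 24×9 + 4×3 + 19×5 = 448.

448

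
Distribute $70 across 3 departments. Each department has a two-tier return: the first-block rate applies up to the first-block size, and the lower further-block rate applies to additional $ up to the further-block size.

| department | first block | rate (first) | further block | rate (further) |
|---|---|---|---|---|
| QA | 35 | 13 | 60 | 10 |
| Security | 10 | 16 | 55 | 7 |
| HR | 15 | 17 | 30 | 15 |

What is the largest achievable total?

1060

Treat each block as its own option and order by rate: HR/first 17 > Security/first 16 > HR/second 15 > QA/first 13 > QA/second 10 > Security/second 7.
Fill HR first block (15 at 17) ; 55 left.
Security/first (16): +10 ; 45 left.
Fill HR second block (30 at 15) ; 15 left.
QA first at 13: only 15 left, fill 15.
Total = 17×15 + 16×10 + 15×30 + 13×15 = 1060.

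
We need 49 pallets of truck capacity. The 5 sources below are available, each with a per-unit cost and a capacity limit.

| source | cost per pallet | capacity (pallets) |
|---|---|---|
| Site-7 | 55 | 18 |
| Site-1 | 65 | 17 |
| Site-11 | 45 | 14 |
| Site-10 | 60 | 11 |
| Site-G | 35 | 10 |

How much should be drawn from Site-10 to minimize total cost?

Use sources in increasing cost order.
Site-G (35): use full 10 — 39 pallets to go.
Site-11 at 45: take all 14 pallets — 25 still needed.
Take 18 from Site-7 at 55 — need 7 more.
Take 7 from Site-10 at 60 to finish.
Site-1: unused.

7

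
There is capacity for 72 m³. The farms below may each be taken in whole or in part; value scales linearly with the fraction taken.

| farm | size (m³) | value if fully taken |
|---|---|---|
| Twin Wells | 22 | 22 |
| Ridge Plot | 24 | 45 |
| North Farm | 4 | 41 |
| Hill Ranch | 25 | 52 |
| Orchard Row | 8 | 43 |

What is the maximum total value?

Sort by value density: North Farm 41/4≈10.2, Orchard Row 43/8≈5.38, Hill Ranch 52/25≈2.08, Ridge Plot 45/24≈1.88, Twin Wells 22/22≈1.
Take all of North Farm (4 m³, value 41) → 68 m³ left.
Orchard Row: take in full, 8 m³ for value 43 → 60 left.
Take all of Hill Ranch (25 m³, value 52) → 35 m³ left.
All 24 m³ of Ridge Plot fit (value 45) → 11 remain.
Only 11 m³ remain; take 11/22 of Twin Wells for value 22×11/22 = 11.
Total value = 192.

192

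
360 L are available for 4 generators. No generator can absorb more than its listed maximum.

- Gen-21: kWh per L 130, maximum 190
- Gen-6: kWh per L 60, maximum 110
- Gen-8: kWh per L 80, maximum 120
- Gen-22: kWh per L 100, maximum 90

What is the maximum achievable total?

Order the generators by kWh per L: Gen-21 130 > Gen-22 100 > Gen-8 80 > Gen-6 60.
Give Gen-21 190 to hit its cap of 190 ; 170 left.
Gen-22: +90 to 90 (cap) ; 80 left.
Only 80 left; Gen-8 takes them to reach 80.
Total = 130×190 + 80×80 + 100×90 = 40100.

40100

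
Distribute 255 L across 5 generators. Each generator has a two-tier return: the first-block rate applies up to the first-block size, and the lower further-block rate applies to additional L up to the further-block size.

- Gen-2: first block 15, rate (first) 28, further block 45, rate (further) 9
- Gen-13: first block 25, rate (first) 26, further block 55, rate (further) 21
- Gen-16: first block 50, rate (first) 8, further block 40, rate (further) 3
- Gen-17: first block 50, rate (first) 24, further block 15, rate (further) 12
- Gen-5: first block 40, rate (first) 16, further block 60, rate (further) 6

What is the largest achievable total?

4730

Order all 10 blocks by rate: Gen-2/first 28 > Gen-13/first 26 > Gen-17/first 24 > Gen-13/second 21 > Gen-5/first 16 > Gen-17/second 12 > Gen-2/second 9 > Gen-16/first 8 > Gen-5/second 6 > Gen-16/second 3.
Gen-2 first at 28: fill all 15 ; 240 left.
Gen-13 first at 26: fill all 25 ; 215 left.
Fill Gen-17 first block (50 at 24) ; 165 left.
Gen-13/second (21): +55 ; 110 left.
Gen-5/first (16): +40 ; 70 left.
Fill Gen-17 second block (15 at 12) ; 55 left.
Fill Gen-2 second block (45 at 9) ; 10 left.
10 remain; put them into Gen-16 first at 8.
Total = 28×15 + 26×25 + 24×50 + 21×55 + 16×40 + 12×15 + 9×45 + 8×10 = 4730.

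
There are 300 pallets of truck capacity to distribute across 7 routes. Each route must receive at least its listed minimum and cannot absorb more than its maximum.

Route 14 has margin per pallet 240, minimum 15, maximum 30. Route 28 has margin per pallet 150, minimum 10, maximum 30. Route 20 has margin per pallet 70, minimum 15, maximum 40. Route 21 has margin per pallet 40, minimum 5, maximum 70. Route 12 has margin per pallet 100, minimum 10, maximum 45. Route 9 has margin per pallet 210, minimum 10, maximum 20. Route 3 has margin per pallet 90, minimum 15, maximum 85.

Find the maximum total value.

Meeting every minimum uses 15+10+15+5+10+10+15 = 80 pallets, leaving 220.
Highest margin per pallet first: Route 14 240 > Route 9 210 > Route 28 150 > Route 12 100 > Route 3 90 > Route 20 70 > Route 21 40.
Route 14 takes 15 more to reach its cap of 30 → 205 left.
Route 9 takes 10 more to reach its cap of 20 → 195 left.
Give Route 28 20 more to hit its cap of 30 → 175 left.
Give Route 12 35 more to hit its cap of 45 → 140 left.
Route 3: +70 to 85 (cap) → 70 left.
Route 20 takes 25 more to reach its cap of 40 → 45 left.
Only 45 left; Route 21 takes them to reach 50.
Total = 240×30 + 150×30 + 70×40 + 40×50 + 100×45 + 210×20 + 90×85 = 32850.

32850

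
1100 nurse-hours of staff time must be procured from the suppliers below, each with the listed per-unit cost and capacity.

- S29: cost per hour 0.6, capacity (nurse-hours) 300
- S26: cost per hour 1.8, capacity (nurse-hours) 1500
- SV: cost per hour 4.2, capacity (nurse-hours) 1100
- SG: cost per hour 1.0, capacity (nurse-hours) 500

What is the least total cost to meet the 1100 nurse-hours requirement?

Use suppliers in increasing cost order.
S29 (0.6): use full 300 → 800 nurse-hours to go.
SG at 1.0: take all 500 nurse-hours → 300 still needed.
S26 (1.8): take the remaining 300 → done.
SV: unused.
Cost = 300×0.6 + 500×1.0 + 300×1.8 = 1220.

1220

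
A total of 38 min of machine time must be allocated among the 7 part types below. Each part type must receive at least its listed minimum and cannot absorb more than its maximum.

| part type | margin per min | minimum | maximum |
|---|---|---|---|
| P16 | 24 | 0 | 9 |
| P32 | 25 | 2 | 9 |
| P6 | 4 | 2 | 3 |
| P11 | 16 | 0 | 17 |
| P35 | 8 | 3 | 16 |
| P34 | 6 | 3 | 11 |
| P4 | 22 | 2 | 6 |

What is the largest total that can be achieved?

Meeting every minimum uses 0+2+2+0+3+3+2 = 12 min, leaving 26.
Rank by margin per min: P32 25 > P16 24 > P4 22 > P11 16 > P35 8 > P34 6 > P6 4.
P32: +7 to 9 (cap) — 19 left.
Give P16 9 more to hit its cap of 9 — 10 left.
P4: +4 to 6 (cap) — 6 left.
P11: +6 (room for 17) → 6. Pool exhausted.
Total = 24×9 + 25×9 + 4×2 + 16×6 + 8×3 + 6×3 + 22×6 = 719.

719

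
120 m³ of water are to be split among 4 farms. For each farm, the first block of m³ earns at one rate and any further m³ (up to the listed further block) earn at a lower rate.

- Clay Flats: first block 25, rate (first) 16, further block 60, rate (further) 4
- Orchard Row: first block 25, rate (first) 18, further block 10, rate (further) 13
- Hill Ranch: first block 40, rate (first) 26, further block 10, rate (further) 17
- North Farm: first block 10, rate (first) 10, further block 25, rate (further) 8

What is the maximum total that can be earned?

2290

Order all 8 blocks by rate: Hill Ranch/T1 26 > Orchard Row/T1 18 > Hill Ranch/T2 17 > Clay Flats/T1 16 > Orchard Row/T2 13 > North Farm/T1 10 > North Farm/T2 8 > Clay Flats/T2 4.
Hill Ranch T1 at 26: fill all 40 ; 80 left.
Orchard Row T1 at 18: fill all 25 ; 55 left.
Hill Ranch/T2 (17): +10 ; 45 left.
Clay Flats T1 at 16: fill all 25 ; 20 left.
Orchard Row/T2 (13): +10 ; 10 left.
North Farm/T1 (10): +10 ; 0 left.
Total = 26×40 + 18×25 + 17×10 + 16×25 + 13×10 + 10×10 = 2290.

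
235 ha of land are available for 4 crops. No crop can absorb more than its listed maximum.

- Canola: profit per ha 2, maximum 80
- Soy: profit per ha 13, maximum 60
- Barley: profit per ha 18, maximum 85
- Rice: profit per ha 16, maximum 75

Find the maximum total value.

3540

Rank by profit per ha: Barley 18 > Rice 16 > Soy 13 > Canola 2.
Give Barley 85 to hit its cap of 85 — 150 left.
Rice takes 75 to reach its cap of 75 — 75 left.
Soy takes 60 to reach its cap of 60 — 15 left.
Canola has room for 80 but only 15 remain, so it gets 15.
Total = 2×15 + 13×60 + 18×85 + 16×75 = 3540.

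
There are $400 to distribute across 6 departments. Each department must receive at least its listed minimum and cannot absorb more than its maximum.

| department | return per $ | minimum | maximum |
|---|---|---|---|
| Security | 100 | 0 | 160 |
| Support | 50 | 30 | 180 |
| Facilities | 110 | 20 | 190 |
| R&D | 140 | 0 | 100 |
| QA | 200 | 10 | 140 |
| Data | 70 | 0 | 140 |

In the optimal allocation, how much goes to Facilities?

130

Meeting every minimum uses 0+30+20+0+10+0 = 60 $, leaving 340.
Order the departments by return per $: QA 200 > R&D 140 > Facilities 110 > Security 100 > Data 70 > Support 50.
Give QA 130 more to hit its cap of 140 ; 210 left.
Give R&D 100 more to hit its cap of 100 ; 110 left.
Only 110 left; Facilities takes them to reach 130.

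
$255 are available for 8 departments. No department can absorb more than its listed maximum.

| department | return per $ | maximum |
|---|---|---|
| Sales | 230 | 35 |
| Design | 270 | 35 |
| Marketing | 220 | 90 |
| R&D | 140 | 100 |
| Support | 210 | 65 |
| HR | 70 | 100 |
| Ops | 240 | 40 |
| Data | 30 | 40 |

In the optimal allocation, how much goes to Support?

Highest return per $ first: Design 270 > Ops 240 > Sales 230 > Marketing 220 > Support 210 > R&D 140 > HR 70 > Data 30.
Give Design 35 to hit its cap of 35 — 220 left.
Ops takes 40 to reach its cap of 40 — 180 left.
Sales: +35 to 35 (cap) — 145 left.
Marketing: +90 to 90 (cap) — 55 left.
Support has room for 65 but only 55 remain, so it gets 55.

55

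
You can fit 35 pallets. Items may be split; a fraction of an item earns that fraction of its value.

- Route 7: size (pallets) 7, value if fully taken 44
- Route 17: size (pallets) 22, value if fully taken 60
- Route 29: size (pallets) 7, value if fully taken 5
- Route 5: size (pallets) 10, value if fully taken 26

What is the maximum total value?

Rank by value-to-size ratio: Route 7 44/7≈6.29, Route 17 60/22≈2.73, Route 5 26/10≈2.6, Route 29 5/7≈0.714.
Take all of Route 7 (7 pallets, value 44) — 28 pallets left.
All 22 pallets of Route 17 fit (value 60) — 6 remain.
6 pallets left: a 6/10 share of Route 5 gives 26×6/10 = 15.6.
Total value = 119.6.

119.6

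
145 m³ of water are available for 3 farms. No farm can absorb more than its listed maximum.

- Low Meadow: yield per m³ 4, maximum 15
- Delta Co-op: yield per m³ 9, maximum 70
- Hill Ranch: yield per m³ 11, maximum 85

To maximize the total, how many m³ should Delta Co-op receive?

60

Highest yield per m³ first: Hill Ranch 11 > Delta Co-op 9 > Low Meadow 4.
Hill Ranch: +85 to 85 (cap) — 60 left.
Only 60 left; Delta Co-op takes them to reach 60.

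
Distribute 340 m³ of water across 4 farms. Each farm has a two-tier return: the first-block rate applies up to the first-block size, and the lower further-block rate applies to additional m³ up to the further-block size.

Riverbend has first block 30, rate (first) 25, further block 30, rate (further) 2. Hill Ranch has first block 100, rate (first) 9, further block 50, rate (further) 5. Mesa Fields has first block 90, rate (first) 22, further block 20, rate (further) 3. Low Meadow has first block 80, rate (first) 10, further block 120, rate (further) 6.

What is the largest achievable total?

4670

Order all 8 blocks by rate: Riverbend/T1 25 > Mesa Fields/T1 22 > Low Meadow/T1 10 > Hill Ranch/T1 9 > Low Meadow/T2 6 > Hill Ranch/T2 5 > Mesa Fields/T2 3 > Riverbend/T2 2.
Riverbend/T1 (25): +30 ; 310 left.
Mesa Fields/T1 (22): +90 ; 220 left.
Low Meadow T1 at 10: fill all 80 ; 140 left.
Hill Ranch T1 at 9: fill all 100 ; 40 left.
40 remain; put them into Low Meadow T2 at 6.
Total = 25×30 + 22×90 + 10×80 + 9×100 + 6×40 = 4670.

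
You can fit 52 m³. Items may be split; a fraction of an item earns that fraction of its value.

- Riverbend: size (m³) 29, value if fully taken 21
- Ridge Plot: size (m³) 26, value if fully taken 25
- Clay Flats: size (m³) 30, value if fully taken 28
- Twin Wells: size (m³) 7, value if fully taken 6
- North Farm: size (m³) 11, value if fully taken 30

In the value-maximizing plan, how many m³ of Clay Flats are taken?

Sort by value density: North Farm 30/11≈2.73, Ridge Plot 25/26≈0.962, Clay Flats 28/30≈0.933, Twin Wells 6/7≈0.857, Riverbend 21/29≈0.724.
All 11 m³ of North Farm fit (value 30) — 41 remain.
Ridge Plot: take in full, 26 m³ for value 25 — 15 left.
15 m³ left: a 15/30 share of Clay Flats gives 28×15/30 = 14.

15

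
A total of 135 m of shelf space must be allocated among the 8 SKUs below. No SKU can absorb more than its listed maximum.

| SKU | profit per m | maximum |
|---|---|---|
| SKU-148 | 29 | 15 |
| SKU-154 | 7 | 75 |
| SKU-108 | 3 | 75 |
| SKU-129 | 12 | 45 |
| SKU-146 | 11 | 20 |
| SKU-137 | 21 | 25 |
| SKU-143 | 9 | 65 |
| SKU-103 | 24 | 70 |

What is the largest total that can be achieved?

Rank by profit per m: SKU-148 29 > SKU-103 24 > SKU-137 21 > SKU-129 12 > SKU-146 11 > SKU-143 9 > SKU-154 7 > SKU-108 3.
SKU-148: +15 to 15 (cap) → 120 left.
Give SKU-103 70 to hit its cap of 70 → 50 left.
SKU-137: +25 to 25 (cap) → 25 left.
SKU-129: +25 (room for 45) → 25. Pool exhausted.
Total = 29×15 + 12×25 + 21×25 + 24×70 = 2940.

2940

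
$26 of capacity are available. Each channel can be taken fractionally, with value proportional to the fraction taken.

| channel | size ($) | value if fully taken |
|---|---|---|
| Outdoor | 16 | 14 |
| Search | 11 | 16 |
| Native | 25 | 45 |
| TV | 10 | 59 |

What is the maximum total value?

Best value per unit of size first: TV 59/10≈5.9, Native 45/25≈1.8, Search 16/11≈1.45, Outdoor 14/16≈0.875.
All 10 $ of TV fit (value 59) → 16 remain.
16 $ left: a 16/25 share of Native gives 45×16/25 = 28.8.
Total value = 87.8.

87.8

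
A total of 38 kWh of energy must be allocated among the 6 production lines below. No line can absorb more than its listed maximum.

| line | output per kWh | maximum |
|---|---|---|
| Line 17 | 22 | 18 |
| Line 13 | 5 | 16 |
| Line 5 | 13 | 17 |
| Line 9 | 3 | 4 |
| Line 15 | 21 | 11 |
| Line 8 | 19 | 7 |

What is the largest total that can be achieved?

786

Rank by output per kWh: Line 17 22 > Line 15 21 > Line 8 19 > Line 5 13 > Line 13 5 > Line 9 3.
Line 17: +18 to 18 (cap) ; 20 left.
Line 15 takes 11 to reach its cap of 11 ; 9 left.
Line 8 takes 7 to reach its cap of 7 ; 2 left.
Line 5 has room for 17 but only 2 remain, so it gets 2.
Total = 22×18 + 13×2 + 21×11 + 19×7 = 786.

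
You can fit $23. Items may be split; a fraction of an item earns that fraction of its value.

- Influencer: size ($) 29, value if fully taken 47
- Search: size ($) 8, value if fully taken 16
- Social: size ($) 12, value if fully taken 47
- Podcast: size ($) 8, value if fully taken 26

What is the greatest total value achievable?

79

Best value per unit of size first: Social 47/12≈3.92, Podcast 26/8≈3.25, Search 16/8≈2, Influencer 47/29≈1.62.
Social: take in full, 12 $ for value 47 → 11 left.
Podcast: take in full, 8 $ for value 26 → 3 left.
Only 3 $ remain; take 3/8 of Search for value 16×3/8 = 6.
Total value = 79.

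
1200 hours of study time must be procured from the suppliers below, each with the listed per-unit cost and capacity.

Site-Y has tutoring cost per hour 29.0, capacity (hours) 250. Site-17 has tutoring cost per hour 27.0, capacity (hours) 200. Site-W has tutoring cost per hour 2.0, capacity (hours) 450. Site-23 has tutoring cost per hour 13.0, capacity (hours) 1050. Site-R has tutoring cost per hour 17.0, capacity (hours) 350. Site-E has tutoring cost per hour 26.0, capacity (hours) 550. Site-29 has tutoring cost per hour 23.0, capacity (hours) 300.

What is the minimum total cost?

Fill from the cheapest supplier first.
Take 450 from Site-W at 2.0 — need 750 more.
Site-23 (13.0): take the remaining 750 — done.
Site-R, Site-29, Site-E, Site-17, Site-Y: unused.
Cost = 450×2.0 + 750×13.0 = 10650.

10650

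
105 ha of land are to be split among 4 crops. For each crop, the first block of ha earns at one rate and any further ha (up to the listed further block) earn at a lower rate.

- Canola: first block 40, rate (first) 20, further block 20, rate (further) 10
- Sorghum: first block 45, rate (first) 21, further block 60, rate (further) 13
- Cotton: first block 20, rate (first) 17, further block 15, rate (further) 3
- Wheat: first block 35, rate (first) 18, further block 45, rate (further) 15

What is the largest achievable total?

2105

Rank every tier by rate: Sorghum/first 21 > Canola/first 20 > Wheat/first 18 > Cotton/first 17 > Wheat/second 15 > Sorghum/second 13 > Canola/second 10 > Cotton/second 3.
Sorghum/first (21): +45 — 60 left.
Fill Canola first block (40 at 20) — 20 left.
20 remain; put them into Wheat first at 18.
Total = 21×45 + 20×40 + 18×20 = 2105.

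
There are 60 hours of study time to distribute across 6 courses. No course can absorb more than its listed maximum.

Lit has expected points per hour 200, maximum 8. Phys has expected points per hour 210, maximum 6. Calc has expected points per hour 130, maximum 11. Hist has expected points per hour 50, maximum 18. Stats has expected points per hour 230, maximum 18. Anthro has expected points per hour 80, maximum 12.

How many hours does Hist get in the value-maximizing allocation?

Order the courses by expected points per hour: Stats 230 > Phys 210 > Lit 200 > Calc 130 > Anthro 80 > Hist 50.
Stats: +18 to 18 (cap) → 42 left.
Give Phys 6 to hit its cap of 6 → 36 left.
Give Lit 8 to hit its cap of 8 → 28 left.
Calc: +11 to 11 (cap) → 17 left.
Give Anthro 12 to hit its cap of 12 → 5 left.
Only 5 left; Hist takes them to reach 5.

5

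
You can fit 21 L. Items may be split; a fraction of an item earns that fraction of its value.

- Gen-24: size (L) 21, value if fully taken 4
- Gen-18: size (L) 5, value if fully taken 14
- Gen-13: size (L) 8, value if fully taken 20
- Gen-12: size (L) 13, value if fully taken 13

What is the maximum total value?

Sort by value density: Gen-18 14/5≈2.8, Gen-13 20/8≈2.5, Gen-12 13/13≈1, Gen-24 4/21≈0.19.
All 5 L of Gen-18 fit (value 14) ; 16 remain.
Take all of Gen-13 (8 L, value 20) ; 8 L left.
8 L left: a 8/13 share of Gen-12 gives 13×8/13 = 8.
Total value = 42.

42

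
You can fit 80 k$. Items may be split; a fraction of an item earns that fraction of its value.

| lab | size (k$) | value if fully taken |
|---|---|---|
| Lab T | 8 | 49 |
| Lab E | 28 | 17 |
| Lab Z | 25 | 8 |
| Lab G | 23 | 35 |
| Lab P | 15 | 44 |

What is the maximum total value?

146.92

Sort by value density: Lab T 49/8≈6.12, Lab P 44/15≈2.93, Lab G 35/23≈1.52, Lab E 17/28≈0.607, Lab Z 8/25≈0.32.
Take all of Lab T (8 k$, value 49) — 72 k$ left.
Take all of Lab P (15 k$, value 44) — 57 k$ left.
All 23 k$ of Lab G fit (value 35) — 34 remain.
Lab E: take in full, 28 k$ for value 17 — 6 left.
6 k$ left: a 6/25 share of Lab Z gives 8×6/25 = 1.92.
Total value = 146.92.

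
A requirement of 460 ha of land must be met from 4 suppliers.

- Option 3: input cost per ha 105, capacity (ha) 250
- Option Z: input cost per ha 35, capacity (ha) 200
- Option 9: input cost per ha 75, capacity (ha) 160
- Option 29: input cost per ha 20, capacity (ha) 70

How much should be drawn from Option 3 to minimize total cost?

Fill from the cheapest supplier first.
Option 29 at 20: take all 70 ha — 390 still needed.
Option Z (35): use full 200 — 190 ha to go.
Option 9 at 75: take all 160 ha — 30 still needed.
Option 3 (105): take the remaining 30 — done.

30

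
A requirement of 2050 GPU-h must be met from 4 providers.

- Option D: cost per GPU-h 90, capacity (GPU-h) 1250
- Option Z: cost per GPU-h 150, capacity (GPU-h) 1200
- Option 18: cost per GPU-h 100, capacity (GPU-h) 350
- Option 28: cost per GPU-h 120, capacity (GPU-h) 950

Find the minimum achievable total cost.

201500

Fill from the cheapest provider first.
Take 1250 from Option D at 90 — need 800 more.
Take 350 from Option 18 at 100 — need 450 more.
Take 450 from Option 28 at 120 to finish.
Option Z: unused.
Cost = 1250×90 + 350×100 + 450×120 = 201500.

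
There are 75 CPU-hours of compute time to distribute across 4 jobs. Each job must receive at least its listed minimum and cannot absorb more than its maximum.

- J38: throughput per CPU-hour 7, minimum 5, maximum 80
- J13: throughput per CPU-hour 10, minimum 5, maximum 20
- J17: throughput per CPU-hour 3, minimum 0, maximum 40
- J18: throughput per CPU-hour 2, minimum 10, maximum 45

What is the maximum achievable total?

535

Meeting every minimum uses 5+5+0+10 = 20 CPU-hours, leaving 55.
Highest throughput per CPU-hour first: J13 10 > J38 7 > J17 3 > J18 2.
J13: +15 to 20 (cap) — 40 left.
J38: +40 (room for 75) → 45. Pool exhausted.
Total = 7×45 + 10×20 + 2×10 = 535.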